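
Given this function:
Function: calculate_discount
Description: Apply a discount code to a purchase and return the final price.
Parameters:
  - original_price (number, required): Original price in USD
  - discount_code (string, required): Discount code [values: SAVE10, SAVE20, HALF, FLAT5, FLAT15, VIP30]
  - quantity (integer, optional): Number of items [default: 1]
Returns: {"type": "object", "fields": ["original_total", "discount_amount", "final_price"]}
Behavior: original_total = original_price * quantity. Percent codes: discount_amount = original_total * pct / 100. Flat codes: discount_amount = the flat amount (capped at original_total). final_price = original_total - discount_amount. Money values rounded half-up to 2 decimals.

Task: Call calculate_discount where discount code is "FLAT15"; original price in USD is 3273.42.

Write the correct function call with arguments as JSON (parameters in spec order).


Mapping each described value to its parameter name:
  'Discount code' -> discount_code = "FLAT15"
  'Original price in USD' -> original_price = 3273.42
calculate_discount({"original_price": 3273.42, "discount_code": "FLAT15"})


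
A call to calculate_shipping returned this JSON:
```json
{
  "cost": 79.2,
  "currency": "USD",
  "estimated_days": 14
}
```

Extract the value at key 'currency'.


USD


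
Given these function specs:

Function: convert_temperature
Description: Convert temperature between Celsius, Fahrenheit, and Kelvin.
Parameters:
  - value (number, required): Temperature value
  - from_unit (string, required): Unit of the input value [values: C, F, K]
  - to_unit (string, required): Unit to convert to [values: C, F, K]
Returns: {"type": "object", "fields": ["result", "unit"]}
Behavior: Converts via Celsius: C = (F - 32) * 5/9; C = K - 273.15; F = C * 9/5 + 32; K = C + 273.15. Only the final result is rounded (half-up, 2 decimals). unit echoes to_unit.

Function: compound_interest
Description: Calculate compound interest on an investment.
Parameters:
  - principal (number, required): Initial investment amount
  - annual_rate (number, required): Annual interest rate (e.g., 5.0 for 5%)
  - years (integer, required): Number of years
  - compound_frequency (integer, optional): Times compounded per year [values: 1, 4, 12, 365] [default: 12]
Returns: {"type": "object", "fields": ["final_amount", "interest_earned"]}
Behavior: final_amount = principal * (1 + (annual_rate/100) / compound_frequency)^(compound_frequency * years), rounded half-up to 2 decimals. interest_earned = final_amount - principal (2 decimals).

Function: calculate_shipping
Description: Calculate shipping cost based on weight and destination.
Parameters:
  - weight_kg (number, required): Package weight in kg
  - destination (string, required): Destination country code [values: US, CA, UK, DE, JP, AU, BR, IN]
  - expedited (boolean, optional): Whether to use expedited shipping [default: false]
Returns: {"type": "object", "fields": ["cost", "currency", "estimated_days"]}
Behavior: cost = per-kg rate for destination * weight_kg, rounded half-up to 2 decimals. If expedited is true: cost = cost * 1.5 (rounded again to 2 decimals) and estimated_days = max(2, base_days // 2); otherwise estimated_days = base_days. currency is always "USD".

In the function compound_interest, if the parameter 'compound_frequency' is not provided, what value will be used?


The compound_interest spec declares:
  - compound_frequency (integer, optional): Times compounded per year [values: 1, 4, 12, 365] [default: 12]
Default:
12


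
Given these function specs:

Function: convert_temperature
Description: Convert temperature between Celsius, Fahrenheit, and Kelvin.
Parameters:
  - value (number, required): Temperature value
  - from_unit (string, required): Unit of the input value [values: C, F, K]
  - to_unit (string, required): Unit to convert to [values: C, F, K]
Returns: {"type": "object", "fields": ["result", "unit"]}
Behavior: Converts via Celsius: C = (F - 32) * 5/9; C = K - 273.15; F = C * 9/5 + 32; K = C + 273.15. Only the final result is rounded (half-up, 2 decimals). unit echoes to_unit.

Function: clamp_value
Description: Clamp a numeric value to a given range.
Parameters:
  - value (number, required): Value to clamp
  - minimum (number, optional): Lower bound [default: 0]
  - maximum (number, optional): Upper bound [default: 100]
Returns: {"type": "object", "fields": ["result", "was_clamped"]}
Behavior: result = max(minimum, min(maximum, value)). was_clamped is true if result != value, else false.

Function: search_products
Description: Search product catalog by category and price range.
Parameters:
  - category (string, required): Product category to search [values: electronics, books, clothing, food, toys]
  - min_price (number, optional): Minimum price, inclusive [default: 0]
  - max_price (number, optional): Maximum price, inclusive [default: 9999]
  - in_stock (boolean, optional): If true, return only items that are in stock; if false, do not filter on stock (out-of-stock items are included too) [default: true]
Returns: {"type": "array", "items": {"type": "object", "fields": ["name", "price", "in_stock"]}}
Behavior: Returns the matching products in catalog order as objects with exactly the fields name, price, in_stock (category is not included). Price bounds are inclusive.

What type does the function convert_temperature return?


The convert_temperature spec declares Returns: {"type": "object", "fields": ["result", "unit"]}
Type:
object


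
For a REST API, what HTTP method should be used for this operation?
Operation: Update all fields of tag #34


GET = read, POST = create, PUT = update/replace, DELETE = remove
This operation is an update/replace.
PUT


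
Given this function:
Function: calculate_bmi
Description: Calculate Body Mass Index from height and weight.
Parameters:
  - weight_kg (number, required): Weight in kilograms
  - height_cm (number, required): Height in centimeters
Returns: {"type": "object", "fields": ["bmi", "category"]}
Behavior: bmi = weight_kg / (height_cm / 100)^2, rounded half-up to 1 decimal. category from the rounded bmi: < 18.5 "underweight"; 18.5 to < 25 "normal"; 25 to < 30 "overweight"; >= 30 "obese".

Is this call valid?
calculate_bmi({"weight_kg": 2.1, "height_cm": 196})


Checking all required parameters present and types match... All valid.
Valid


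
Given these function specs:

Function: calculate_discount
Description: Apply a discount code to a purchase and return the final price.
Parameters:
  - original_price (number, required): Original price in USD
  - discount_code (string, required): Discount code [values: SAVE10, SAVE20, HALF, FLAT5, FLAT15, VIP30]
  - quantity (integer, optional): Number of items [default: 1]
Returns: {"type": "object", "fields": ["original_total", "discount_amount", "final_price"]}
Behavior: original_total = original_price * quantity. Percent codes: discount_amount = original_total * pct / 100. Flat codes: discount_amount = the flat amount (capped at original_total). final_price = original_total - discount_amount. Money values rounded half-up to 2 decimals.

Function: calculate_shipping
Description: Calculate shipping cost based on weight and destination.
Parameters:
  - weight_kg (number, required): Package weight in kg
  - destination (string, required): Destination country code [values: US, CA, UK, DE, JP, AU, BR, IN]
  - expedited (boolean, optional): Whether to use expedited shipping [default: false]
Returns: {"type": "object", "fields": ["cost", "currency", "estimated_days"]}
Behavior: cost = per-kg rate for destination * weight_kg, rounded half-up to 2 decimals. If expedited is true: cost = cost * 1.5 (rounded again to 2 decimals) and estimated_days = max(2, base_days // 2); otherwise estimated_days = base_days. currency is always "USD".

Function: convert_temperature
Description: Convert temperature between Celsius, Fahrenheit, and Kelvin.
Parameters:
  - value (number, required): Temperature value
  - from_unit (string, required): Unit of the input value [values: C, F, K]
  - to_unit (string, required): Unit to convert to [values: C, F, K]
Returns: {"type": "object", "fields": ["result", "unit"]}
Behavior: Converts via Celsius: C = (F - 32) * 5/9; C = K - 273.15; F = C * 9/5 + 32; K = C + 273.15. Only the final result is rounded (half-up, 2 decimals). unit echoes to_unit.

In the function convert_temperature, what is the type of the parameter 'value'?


The convert_temperature spec declares:
  - value (number, required): Temperature value
Type:
number


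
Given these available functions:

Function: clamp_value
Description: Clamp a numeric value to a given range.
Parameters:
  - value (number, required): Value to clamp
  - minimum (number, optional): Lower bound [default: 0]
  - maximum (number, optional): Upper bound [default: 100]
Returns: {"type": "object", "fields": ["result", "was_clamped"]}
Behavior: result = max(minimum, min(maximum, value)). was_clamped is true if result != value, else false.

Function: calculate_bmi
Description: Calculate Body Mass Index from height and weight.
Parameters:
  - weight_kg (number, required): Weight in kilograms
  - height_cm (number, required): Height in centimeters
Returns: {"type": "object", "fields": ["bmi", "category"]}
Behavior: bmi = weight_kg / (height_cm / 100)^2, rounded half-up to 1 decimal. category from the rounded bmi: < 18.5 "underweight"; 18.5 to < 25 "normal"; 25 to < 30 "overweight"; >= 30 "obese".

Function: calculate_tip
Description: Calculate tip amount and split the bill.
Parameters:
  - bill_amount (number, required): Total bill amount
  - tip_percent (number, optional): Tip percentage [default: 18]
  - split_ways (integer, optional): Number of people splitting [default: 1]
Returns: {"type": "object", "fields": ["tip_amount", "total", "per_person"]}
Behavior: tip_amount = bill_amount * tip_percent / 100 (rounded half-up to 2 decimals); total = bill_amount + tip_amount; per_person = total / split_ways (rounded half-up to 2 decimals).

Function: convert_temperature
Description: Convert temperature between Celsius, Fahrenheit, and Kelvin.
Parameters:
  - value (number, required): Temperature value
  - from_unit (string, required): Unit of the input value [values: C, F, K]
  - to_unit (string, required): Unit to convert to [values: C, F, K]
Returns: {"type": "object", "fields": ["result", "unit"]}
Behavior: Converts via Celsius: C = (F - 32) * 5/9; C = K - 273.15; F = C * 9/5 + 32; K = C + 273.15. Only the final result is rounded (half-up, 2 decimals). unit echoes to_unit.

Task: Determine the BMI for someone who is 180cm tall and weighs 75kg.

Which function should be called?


The task needs a function whose description is: Calculate Body Mass Index from height and weight.
calculate_bmi


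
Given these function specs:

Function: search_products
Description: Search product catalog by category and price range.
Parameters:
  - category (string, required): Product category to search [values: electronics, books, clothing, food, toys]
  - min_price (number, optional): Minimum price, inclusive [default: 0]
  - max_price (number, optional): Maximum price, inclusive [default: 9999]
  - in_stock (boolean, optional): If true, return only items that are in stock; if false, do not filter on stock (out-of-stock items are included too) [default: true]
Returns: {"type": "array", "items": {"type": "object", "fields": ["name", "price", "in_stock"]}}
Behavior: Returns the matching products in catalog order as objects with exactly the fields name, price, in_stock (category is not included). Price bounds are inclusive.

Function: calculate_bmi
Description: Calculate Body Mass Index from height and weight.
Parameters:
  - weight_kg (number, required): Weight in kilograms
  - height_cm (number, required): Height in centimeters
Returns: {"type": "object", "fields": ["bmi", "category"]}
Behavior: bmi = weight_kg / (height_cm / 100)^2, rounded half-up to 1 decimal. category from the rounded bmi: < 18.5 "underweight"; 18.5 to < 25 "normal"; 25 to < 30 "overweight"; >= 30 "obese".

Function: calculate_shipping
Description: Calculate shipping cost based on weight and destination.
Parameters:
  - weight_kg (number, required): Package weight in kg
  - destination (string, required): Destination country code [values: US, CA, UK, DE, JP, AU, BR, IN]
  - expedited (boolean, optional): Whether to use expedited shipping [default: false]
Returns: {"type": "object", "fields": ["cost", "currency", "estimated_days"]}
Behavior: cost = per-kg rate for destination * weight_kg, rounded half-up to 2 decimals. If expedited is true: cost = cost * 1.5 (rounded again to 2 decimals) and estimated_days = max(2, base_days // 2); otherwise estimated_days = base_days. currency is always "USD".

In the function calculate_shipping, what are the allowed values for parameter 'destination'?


The calculate_shipping spec declares:
  - destination (string, required): Destination country code [values: US, CA, UK, DE, JP, AU, BR, IN]
Allowed values:
US, CA, UK, DE, JP, AU, BR, IN


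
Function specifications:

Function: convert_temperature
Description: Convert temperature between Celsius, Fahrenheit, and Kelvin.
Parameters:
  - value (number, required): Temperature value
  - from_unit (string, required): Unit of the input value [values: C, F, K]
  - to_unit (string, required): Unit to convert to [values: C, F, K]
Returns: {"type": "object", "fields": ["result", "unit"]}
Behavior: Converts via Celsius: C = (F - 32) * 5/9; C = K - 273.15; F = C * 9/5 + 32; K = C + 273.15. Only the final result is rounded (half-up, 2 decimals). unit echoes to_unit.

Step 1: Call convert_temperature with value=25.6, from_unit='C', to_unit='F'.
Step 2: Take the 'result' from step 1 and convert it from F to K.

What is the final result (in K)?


Step 1: convert_temperature(value=25.6, from_unit=C, to_unit=F)
  Input already in C: 25.6
  To F: 25.6 * 9/5 + 32 = 78.08
  Round to 2 decimals: 78.08
  -> result = 78.08 F
Step 2: convert_temperature(value=78.08, from_unit=F, to_unit=K)
  To C: (78.08 - 32) * 5/9 = 25.6
  To K: 25.6 + 273.15 = 298.75
  Round to 2 decimals: 298.75
  -> result = 298.75 K
298.75 K


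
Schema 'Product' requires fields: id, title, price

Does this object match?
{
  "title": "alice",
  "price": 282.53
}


Checking required fields...
Missing: id
Invalid - missing required field 'id'


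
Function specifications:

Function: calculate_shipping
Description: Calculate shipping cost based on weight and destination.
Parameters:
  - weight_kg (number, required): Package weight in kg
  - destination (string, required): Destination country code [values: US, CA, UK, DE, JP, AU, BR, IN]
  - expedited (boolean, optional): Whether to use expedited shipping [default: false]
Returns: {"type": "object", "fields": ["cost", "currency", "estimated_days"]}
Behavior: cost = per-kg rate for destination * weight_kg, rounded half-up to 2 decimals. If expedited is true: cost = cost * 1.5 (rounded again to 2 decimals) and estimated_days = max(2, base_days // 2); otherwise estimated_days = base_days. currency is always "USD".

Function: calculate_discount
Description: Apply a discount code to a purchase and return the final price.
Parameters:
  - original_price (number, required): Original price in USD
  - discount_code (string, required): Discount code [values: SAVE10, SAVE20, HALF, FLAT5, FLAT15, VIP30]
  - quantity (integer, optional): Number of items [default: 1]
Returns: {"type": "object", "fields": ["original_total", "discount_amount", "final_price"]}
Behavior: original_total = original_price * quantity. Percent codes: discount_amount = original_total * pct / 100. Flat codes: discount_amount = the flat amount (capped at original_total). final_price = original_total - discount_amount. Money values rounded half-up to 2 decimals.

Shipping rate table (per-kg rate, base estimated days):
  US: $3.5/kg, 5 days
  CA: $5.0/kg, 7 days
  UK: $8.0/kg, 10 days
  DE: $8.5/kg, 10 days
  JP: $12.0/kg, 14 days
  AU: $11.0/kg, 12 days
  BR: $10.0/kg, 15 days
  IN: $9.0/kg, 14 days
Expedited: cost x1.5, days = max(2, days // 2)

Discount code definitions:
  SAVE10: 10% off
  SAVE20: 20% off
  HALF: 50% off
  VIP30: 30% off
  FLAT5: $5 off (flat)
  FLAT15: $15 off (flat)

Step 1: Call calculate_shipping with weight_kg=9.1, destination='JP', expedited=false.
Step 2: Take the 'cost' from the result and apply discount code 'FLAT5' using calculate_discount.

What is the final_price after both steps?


Step 1: calculate_shipping(weight_kg=9.1, destination=JP, expedited=false)
  Rate for JP: $12.0/kg, base 14 days
  cost = 12.0 * 9.1 = 109.2 -> 109.20
  expedited not set/false: estimated_days = 14
  -> cost = 109.20 USD
Step 2: calculate_discount(original_price=109.2, discount_code=FLAT5, quantity=1)
  original_total = 109.2 * 1 = 109.20
  FLAT5 = $5 flat: discount_amount = min(5.00, 109.20) = 5.00
  final_price = 109.20 - 5.00 = 104.20
  -> final_price = 104.20
$104.20


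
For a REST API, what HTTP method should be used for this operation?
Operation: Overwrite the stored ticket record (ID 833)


GET = read, POST = create, PUT = update/replace, DELETE = remove
This operation is an update/replace.
PUT


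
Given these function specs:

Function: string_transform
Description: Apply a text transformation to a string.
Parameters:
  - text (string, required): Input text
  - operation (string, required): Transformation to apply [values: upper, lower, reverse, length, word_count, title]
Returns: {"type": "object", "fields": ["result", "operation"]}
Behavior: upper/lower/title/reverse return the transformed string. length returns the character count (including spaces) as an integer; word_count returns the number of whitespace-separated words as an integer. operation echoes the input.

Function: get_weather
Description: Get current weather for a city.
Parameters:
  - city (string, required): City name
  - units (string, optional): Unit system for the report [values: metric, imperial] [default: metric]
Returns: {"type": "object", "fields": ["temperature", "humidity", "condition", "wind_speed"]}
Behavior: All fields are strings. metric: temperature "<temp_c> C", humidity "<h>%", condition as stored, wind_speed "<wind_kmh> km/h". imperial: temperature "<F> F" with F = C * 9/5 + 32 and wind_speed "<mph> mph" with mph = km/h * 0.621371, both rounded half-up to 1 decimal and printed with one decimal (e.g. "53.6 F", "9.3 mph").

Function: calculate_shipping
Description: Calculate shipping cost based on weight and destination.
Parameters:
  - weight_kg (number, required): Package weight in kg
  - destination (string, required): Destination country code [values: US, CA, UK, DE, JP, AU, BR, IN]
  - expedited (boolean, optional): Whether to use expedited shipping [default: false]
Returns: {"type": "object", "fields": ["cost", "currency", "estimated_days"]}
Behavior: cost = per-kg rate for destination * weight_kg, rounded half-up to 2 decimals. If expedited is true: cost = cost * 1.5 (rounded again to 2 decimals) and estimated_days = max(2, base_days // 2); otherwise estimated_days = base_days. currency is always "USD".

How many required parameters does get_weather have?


Parameters of get_weather: city (required), units (optional)
Required count:
1


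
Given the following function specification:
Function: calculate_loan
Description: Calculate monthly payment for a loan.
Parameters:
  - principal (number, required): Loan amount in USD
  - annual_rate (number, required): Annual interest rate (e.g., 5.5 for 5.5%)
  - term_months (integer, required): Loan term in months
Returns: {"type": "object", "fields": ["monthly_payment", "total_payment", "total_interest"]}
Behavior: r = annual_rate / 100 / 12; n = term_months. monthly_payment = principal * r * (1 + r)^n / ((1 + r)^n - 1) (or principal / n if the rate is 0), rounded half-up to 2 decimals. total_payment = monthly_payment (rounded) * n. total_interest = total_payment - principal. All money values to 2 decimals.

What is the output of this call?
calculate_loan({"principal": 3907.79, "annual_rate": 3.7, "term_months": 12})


r = 3.7 / 100 / 12 = 0.003083333333 (keep full precision)
(1 + r)^12 = 1.03763395
monthly_payment = 3907.79 * 0.003083333333 * 1.03763395 / (1.03763395 - 1) = 332.212554 -> 332.21
total_payment = 332.21 * 12 = 3986.52
total_interest = 3986.52 - 3907.79 = 78.73
Output:
{"monthly_payment": 332.21, "total_payment": 3986.52, "total_interest": 78.73}


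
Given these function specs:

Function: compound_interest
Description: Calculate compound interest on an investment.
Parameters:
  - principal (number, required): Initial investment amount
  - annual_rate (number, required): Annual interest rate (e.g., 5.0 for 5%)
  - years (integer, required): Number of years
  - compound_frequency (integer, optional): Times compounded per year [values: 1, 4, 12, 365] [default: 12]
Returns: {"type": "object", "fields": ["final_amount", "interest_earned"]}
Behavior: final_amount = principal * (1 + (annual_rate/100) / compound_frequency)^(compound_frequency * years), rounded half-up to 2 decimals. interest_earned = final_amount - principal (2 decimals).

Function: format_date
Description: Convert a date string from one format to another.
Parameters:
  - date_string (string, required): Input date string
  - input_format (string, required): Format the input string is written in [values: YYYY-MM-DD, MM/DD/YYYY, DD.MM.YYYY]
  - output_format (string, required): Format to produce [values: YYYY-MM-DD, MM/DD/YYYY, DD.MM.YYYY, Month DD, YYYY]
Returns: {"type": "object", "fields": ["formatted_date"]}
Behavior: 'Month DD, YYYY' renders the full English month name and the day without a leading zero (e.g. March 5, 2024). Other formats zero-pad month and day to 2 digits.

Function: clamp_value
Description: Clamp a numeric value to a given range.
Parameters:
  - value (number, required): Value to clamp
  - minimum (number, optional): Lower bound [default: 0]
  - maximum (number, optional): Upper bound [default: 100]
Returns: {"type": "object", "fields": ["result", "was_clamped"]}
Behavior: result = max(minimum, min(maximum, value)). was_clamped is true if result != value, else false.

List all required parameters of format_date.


Parameters of format_date and their required/optional flag:
  date_string: required
  input_format: required
  output_format: required
date_string, input_format, output_format


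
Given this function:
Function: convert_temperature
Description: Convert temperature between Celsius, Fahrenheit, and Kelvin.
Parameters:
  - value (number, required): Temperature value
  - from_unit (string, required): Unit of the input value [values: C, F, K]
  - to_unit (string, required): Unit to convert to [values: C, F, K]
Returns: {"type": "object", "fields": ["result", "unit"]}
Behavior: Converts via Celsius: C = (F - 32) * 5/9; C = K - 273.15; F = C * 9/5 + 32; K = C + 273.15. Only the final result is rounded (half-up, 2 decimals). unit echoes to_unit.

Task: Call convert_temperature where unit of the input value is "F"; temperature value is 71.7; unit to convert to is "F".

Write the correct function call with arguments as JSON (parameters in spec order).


Mapping each described value to its parameter name:
  'Unit of the input value' -> from_unit = "F"
  'Temperature value' -> value = 71.7
  'Unit to convert to' -> to_unit = "F"
convert_temperature({"value": 71.7, "from_unit": "F", "to_unit": "F"})


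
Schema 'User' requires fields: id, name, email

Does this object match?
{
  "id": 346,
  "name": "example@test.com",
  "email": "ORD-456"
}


Checking required fields... All present.
Valid - all required fields present


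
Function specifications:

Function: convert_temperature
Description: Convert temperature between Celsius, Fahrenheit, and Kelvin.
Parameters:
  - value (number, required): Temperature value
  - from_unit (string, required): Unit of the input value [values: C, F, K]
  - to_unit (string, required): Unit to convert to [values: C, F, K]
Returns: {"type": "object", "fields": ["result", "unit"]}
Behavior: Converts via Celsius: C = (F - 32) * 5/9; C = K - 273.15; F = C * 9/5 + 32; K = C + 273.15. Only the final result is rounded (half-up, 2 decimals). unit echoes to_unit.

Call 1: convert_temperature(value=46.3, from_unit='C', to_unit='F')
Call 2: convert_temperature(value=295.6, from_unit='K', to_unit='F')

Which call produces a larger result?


Call 1:
  Input already in C: 46.3
  To F: 46.3 * 9/5 + 32 = 115.34
  Round to 2 decimals: 115.34
  -> 115.34 F
Call 2:
  To C: 295.6 - 273.15 = 22.45
  To F: 22.45 * 9/5 + 32 = 72.41
  Round to 2 decimals: 72.41
  -> 72.41 F
Call 1 (115.34 F)


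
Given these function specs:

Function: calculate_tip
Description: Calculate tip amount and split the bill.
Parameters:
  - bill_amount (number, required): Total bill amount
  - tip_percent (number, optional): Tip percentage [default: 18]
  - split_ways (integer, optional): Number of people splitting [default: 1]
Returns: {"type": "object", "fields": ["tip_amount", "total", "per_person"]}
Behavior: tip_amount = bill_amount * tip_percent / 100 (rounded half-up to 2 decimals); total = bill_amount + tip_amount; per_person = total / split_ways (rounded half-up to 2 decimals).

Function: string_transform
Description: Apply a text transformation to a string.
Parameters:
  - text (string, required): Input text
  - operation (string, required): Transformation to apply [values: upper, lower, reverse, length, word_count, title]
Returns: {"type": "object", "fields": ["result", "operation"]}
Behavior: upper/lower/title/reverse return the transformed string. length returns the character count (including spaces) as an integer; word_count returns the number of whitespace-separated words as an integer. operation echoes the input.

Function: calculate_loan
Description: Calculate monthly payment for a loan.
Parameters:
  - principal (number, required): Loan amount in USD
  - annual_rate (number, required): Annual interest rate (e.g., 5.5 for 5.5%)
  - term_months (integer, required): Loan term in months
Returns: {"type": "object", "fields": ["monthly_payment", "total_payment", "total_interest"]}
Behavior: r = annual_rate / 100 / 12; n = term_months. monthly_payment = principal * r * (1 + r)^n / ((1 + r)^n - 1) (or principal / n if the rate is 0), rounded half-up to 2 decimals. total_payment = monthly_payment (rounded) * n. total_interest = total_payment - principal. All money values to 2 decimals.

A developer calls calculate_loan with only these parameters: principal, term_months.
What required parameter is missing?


Required parameters: principal, annual_rate, term_months
Provided: principal, term_months
Missing: annual_rate
annual_rate


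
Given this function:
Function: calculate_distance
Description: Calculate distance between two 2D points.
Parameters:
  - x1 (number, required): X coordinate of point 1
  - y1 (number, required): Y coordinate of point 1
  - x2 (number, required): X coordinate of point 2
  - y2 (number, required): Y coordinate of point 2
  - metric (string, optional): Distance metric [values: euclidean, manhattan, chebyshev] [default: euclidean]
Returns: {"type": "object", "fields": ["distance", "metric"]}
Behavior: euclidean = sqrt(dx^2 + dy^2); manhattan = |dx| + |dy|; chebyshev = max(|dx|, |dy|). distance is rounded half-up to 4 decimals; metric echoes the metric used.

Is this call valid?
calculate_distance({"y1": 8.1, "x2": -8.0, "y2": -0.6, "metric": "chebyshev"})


Checking required parameters...
Missing required parameter: x1
Invalid - missing required parameter 'x1'


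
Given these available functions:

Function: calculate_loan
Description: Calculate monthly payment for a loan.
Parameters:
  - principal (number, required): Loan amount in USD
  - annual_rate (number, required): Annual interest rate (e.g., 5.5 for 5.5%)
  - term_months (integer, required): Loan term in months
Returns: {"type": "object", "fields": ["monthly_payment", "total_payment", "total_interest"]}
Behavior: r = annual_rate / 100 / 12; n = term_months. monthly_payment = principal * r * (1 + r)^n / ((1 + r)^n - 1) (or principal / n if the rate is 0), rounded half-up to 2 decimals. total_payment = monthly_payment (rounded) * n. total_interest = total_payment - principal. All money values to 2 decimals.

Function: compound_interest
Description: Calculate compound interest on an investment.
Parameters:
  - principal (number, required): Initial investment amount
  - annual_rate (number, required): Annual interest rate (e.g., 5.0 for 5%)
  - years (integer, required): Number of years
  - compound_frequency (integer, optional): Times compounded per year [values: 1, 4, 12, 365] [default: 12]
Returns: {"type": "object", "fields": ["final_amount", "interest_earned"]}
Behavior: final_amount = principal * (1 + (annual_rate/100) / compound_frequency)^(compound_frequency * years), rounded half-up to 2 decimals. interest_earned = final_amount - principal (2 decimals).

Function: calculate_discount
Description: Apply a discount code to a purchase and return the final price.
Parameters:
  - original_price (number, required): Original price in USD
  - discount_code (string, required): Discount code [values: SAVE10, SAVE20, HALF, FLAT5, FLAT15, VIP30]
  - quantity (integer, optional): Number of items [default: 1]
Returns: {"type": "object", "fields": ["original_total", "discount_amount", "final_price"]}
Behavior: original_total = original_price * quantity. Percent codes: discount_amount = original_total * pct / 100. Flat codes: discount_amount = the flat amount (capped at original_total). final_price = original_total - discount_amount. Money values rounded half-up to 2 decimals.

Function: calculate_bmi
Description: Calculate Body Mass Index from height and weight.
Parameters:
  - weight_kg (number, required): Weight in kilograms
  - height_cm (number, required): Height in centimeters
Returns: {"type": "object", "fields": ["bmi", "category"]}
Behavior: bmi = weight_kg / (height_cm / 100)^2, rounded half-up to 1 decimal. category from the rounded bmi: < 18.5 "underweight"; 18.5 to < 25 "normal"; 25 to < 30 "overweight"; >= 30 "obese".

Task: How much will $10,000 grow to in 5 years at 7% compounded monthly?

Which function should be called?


The task needs a function whose description is: Calculate compound interest on an investment.
compound_interest


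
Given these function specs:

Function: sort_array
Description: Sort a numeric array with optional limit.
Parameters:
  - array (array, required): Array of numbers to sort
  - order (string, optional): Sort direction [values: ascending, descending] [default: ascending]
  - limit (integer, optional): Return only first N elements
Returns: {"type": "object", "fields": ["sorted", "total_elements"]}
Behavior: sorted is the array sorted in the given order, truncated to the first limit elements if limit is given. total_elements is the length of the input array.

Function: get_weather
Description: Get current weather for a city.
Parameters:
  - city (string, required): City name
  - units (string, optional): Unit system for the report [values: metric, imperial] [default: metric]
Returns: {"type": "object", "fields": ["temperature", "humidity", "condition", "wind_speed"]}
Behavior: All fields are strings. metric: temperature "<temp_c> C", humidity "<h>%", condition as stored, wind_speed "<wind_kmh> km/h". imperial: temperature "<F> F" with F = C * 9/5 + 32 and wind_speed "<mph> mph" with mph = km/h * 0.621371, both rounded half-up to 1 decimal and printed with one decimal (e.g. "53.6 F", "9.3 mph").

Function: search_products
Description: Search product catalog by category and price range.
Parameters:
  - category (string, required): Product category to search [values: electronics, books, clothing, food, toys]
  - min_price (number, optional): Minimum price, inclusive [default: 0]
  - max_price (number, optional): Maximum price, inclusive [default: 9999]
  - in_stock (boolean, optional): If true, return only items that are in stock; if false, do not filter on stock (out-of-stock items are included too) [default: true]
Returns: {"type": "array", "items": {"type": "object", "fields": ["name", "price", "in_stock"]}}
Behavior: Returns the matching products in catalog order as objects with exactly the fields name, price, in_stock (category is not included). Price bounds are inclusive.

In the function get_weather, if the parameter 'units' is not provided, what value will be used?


The get_weather spec declares:
  - units (string, optional): Unit system for the report [values: metric, imperial] [default: metric]
Default:
metric


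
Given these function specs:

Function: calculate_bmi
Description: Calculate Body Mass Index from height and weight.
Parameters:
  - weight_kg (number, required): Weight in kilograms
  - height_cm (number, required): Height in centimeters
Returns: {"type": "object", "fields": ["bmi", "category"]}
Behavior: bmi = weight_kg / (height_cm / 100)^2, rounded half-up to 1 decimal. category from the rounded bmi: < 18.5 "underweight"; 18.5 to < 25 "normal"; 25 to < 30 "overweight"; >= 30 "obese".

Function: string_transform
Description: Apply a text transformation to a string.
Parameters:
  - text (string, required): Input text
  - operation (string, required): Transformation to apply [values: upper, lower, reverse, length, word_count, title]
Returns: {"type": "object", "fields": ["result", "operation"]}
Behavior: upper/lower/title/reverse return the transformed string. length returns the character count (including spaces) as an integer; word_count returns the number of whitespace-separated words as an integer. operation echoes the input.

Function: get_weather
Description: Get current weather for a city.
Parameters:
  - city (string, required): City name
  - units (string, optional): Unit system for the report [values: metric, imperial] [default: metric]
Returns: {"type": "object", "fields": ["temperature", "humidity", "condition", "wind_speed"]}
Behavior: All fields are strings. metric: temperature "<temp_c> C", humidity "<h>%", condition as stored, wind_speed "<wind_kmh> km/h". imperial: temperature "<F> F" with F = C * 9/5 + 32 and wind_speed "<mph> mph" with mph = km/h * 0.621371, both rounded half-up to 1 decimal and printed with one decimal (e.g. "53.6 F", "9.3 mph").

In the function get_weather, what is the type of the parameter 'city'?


The get_weather spec declares:
  - city (string, required): City name
Type:
string


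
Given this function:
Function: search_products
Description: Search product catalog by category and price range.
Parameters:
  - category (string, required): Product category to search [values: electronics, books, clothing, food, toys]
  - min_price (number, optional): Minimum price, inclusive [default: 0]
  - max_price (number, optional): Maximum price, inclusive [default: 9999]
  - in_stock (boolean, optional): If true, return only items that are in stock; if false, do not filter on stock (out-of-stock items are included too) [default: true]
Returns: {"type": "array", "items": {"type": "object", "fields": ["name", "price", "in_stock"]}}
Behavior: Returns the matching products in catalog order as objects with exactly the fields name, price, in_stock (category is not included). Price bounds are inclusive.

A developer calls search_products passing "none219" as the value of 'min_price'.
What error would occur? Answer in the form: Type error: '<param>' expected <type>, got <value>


Spec: 'min_price' is declared as number; "none219" is a string.
Type error: 'min_price' expected number, got "none219"


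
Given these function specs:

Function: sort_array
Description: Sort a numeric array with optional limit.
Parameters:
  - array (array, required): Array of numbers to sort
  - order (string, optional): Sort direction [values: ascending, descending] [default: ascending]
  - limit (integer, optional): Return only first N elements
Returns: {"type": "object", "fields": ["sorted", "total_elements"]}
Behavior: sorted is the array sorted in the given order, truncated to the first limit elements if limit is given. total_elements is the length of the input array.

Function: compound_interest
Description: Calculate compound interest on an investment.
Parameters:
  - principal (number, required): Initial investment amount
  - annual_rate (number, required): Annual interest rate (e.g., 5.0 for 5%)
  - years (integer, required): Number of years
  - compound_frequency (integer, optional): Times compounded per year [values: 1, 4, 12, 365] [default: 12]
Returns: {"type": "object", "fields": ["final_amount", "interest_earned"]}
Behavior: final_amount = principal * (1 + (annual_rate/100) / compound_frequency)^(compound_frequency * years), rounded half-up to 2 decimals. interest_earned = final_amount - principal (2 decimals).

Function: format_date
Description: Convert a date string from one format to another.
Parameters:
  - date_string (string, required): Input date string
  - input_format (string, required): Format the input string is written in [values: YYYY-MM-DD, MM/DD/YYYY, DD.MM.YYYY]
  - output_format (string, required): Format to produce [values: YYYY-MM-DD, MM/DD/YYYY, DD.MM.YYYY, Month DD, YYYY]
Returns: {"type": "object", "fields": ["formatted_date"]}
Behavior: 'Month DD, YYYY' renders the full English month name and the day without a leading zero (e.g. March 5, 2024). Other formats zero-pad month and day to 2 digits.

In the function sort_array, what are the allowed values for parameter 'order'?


The sort_array spec declares:
  - order (string, optional): Sort direction [values: ascending, descending] [default: ascending]
Allowed values:
ascending, descending


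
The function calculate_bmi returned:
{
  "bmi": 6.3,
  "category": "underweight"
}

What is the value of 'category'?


underweight


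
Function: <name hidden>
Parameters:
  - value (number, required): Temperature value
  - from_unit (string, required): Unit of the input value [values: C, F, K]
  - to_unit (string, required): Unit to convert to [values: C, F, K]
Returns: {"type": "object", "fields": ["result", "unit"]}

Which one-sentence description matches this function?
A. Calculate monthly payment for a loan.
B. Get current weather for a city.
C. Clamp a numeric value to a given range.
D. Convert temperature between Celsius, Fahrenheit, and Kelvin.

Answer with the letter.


Parameters value, from_unit, to_unit and return ["result", "unit"] fit: Convert temperature between Celsius, Fahrenheit, and Kelvin.
D


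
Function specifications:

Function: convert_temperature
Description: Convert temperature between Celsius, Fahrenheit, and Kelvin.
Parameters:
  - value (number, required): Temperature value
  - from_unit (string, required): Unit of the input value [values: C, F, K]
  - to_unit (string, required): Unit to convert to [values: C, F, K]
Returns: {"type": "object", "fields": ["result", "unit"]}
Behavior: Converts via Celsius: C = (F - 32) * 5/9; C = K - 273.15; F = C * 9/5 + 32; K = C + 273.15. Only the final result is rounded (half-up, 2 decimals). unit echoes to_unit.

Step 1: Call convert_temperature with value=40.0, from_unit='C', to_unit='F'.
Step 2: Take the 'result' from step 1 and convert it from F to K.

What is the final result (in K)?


Step 1: convert_temperature(value=40.0, from_unit=C, to_unit=F)
  Input already in C: 40
  To F: 40 * 9/5 + 32 = 104
  Round to 2 decimals: 104.0
  -> result = 104.0 F
Step 2: convert_temperature(value=104.0, from_unit=F, to_unit=K)
  To C: (104 - 32) * 5/9 = 40
  To K: 40 + 273.15 = 313.15
  Round to 2 decimals: 313.15
  -> result = 313.15 K
313.15 K


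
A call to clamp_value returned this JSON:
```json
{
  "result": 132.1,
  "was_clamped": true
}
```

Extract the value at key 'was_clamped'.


true


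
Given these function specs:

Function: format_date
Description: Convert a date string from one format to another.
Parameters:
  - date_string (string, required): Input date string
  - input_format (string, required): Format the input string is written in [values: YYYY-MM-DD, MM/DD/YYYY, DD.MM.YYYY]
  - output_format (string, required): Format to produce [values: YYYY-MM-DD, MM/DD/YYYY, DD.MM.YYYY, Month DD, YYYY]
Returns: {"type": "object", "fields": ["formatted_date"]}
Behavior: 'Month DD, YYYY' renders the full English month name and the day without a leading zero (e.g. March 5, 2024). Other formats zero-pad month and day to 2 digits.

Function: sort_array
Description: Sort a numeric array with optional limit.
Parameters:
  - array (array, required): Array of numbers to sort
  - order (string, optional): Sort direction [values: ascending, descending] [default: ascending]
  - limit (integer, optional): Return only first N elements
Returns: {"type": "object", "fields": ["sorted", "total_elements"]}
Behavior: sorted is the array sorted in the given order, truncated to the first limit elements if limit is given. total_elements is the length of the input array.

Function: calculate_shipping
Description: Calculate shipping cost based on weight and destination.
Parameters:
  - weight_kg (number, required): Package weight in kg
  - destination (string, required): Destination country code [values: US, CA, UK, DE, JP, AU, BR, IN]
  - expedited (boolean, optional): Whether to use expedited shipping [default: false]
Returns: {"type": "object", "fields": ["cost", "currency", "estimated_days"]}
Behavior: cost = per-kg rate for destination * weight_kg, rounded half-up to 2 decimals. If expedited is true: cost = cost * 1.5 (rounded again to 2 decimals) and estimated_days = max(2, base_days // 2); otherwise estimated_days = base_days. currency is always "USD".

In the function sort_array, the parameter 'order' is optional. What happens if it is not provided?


The sort_array spec declares:
  - order (string, optional): Sort direction [values: ascending, descending] [default: ascending]
It defaults to ascending
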